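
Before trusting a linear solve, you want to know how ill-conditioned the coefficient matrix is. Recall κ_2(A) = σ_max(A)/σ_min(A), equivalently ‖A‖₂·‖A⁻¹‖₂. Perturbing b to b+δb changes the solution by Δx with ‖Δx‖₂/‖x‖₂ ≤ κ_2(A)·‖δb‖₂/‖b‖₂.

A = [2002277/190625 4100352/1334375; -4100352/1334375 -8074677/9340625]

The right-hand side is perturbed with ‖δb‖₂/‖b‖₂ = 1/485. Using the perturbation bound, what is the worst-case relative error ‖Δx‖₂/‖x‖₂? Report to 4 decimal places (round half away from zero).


M = AᵀA = [341215092121/2848890625 696641604096/19942234375; 696641604096/19942234375 1422450957321/139595640625]. tr(M)=29027184754/223353025, det(M)=1172889/8934121
eigenvalues of AᵀA: λ = (tr ± √(tr²−4·det))/2 = 3249/25, 9025/8934121
κ_2(A) = √(λ_max/λ_min) = √((3249/25) / (9025/8934121)) = 358.6800
perturbation bound = 358.6800·1/485 = 0.7395

0.7395


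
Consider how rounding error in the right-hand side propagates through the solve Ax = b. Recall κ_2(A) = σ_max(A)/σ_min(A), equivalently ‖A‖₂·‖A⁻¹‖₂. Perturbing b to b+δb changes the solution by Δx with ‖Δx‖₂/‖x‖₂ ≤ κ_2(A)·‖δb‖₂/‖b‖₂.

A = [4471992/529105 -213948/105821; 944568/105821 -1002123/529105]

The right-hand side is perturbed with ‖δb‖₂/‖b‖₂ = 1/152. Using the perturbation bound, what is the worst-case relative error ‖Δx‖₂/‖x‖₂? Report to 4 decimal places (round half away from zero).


M = AᵀA = [1226876544/8119025 -11039976/324761; -11039976/324761 62312409/8119025]. tr(M)=31443633/198025, det(M)=20575296/4950625
λ_max, λ_min = (31443633/198025 ± √39522005942409/1568556025)/2 = 3969/25, 5184/198025
κ = σ_max/σ_min = (63/5)/(72/445) = 77.8750
bound on ‖Δx‖/‖x‖: κ·ε = 77.8750·1/152 = 0.5123

0.5123


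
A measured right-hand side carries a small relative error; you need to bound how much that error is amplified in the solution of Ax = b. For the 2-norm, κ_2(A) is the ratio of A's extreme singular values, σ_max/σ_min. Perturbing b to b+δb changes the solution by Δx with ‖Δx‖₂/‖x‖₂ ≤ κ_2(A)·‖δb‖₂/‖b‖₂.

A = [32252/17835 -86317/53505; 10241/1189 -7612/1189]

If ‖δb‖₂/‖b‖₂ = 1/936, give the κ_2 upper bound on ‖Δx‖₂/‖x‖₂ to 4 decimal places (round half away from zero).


AᵀA = [14656609/189225 -32958464/567675; -32958464/567675 74232169/1703025]; tr = 8245666/68121, det = 366025/68121
λ_max, λ_min = (8245666/68121 ± √67891271827456/4640470641)/2 = 121, 3025/68121
σ_max=√121=11, σ_min=√(3025/68121)=(55/261) → κ = 52.2000
worst-case relative error ≤ 52.2000 × 1/936 = 0.0558

0.0558


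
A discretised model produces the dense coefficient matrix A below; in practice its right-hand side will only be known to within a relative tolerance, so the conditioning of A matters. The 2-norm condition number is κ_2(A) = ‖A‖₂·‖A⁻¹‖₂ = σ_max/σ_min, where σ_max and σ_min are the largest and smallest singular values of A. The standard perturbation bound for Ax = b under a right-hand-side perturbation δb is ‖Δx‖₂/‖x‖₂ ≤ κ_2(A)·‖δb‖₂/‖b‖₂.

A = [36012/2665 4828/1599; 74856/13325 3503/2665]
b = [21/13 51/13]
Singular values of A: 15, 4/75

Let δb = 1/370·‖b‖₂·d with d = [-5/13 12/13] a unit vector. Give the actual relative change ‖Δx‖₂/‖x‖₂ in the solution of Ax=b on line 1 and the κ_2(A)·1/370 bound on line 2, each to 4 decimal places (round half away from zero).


σ_max = 15, σ_min = 4/75
condition number: 15 ÷ (4/75) = 281.2500
perturbation bound = 281.2500·1/370 = 0.7601
solve Ax = b  →  x = [-12.1524 54.9220]
‖b‖₂ = 4.2426 and ‖x‖₂ = 56.2504
with δb = [-0.0044 0.0106], A·Δx = δb → ‖Δx‖ = 0.2150
realised ‖Δx‖/‖x‖ = 0.0038
tightness: 0.0038 against a bound of 0.7601 (unrounded ratio ≈ 0.0050)

0.0038
0.7601


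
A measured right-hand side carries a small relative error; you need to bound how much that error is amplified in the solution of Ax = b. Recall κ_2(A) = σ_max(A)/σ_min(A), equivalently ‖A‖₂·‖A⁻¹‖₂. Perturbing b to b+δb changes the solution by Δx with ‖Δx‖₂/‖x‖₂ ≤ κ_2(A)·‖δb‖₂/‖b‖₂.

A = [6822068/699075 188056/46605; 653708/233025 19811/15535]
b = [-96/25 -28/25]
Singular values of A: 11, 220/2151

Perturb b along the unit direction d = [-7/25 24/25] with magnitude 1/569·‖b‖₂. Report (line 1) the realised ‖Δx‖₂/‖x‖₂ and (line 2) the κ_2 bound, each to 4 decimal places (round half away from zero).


0.1890
0.1890

from the listed singular values, σ₁ = 11, σ_n = 220/2151
condition number: 11 ÷ (220/2151) = 107.5500
κ_2(A)·‖δb‖/‖b‖ = 0.1890
solve Ax = b  →  x = [-0.3357 -0.1399]
‖b‖ = 4.0000, ‖x‖ = 0.3636
re-solving with b+δb shifts x by Δx of norm 0.0687
relative error = 0.1890
tightness: 0.1890 against a bound of 0.1890; the bound is attained (ratio 1)


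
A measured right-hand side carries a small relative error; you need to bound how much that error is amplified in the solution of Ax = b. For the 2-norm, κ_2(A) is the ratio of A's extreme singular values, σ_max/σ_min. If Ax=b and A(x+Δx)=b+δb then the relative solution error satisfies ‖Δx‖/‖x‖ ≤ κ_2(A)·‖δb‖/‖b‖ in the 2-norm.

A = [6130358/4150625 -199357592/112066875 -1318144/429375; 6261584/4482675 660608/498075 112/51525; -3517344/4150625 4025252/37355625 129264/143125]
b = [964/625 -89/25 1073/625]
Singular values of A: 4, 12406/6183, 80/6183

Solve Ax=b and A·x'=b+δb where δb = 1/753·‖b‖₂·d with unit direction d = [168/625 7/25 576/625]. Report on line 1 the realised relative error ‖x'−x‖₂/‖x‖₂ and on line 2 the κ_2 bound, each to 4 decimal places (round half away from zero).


0.0056
0.4106

from the listed singular values, σ₁ = 4, σ_n = 80/6183
κ_2(A) = 4 / (80/6183) = 309.1500
κ_2(A)·‖δb‖/‖b‖ = 0.4106
solve Ax = b  →  x = [41.3012 -46.2569 46.1725]
2-norm of b is 4.2426; of x, 77.3136
Δx = A⁻¹·δb where δb = 1/753·4.2426·d; ‖Δx‖ = 0.4355
relative error = 0.0056
realised/bound (from unrounded values) ≈ 0.0137


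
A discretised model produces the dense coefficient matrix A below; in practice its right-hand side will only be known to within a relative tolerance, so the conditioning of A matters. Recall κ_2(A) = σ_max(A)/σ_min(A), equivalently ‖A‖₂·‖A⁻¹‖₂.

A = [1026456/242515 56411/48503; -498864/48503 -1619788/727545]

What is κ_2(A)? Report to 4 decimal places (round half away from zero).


AᵀA = [43048782144/348009025 387283688/13920361; 387283688/13920361 19761588001/3132081225]; tr = 242237137/1863225, det = 33362176/5175625
eigenvalues of AᵀA: λ = (tr ± √(tr²−4·det))/2 = 3249/25, 92416/1863225
so κ_2 = √((3249/25) / (92416/1863225)) = 51.1875

51.1875


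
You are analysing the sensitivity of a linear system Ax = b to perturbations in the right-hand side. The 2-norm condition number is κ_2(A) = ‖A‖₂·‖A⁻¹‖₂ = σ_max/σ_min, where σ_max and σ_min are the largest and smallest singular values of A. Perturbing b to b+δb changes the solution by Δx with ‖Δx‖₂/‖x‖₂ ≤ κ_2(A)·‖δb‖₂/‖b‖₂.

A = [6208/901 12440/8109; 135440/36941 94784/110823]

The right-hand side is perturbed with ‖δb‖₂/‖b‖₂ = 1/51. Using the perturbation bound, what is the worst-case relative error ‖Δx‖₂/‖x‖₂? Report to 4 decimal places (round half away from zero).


4.6765

form AᵀA = [287641856/4721929 582464000/42497361; 582464000/42497361 1179919936/382476249] with trace 14562112/227529 and determinant 16384/227529
λ_max, λ_min = (14562112/227529 ± √212040194560000/51769445841)/2 = 64, 256/227529
κ = σ_max/σ_min = 8/(16/477) = 238.5000
bound on ‖Δx‖/‖x‖: κ·ε = 238.5000·1/51 = 4.6765


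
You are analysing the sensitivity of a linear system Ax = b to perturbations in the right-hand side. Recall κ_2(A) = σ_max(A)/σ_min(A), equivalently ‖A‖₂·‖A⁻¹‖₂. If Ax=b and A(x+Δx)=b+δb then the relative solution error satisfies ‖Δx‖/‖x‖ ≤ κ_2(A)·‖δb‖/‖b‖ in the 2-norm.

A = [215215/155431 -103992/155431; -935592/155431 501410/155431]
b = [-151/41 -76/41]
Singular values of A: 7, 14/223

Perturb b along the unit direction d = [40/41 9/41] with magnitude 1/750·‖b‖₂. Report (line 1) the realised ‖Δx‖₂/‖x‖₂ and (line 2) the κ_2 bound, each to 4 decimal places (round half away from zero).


σ_max = 7, σ_min = 14/223
κ = σ_max/σ_min = 7/(14/223) = 111.5000
bound on ‖Δx‖/‖x‖: κ·ε = 111.5000·1/750 = 0.1487
solve Ax = b  →  x = [-29.8571 -56.2857]
‖b‖₂ = 4.1231 and ‖x‖₂ = 63.7144
with δb = [0.0054 0.0012], A·Δx = δb → ‖Δx‖ = 0.0876
relative error = 0.0014
realised/bound (from unrounded values) ≈ 0.0092

0.0014
0.1487


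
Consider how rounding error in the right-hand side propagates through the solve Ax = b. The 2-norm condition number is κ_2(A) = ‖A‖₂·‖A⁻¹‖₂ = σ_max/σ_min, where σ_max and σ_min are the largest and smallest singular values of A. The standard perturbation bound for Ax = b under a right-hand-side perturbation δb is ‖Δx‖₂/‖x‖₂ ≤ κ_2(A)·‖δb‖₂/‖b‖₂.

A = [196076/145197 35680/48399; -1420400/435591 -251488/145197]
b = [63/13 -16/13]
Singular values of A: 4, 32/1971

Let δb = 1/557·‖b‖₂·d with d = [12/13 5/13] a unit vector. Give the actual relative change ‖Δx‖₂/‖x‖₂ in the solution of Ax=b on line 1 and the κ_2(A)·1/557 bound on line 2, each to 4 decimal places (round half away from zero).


0.0022
0.4423

σ_max = 4, σ_min = 32/1971
condition number: 4 ÷ (32/1971) = 246.3750
worst-case relative error ≤ 246.3750 × 1/557 = 0.4423
solve Ax = b  →  x = [-115.2794 217.7426]
2-norm of b is 5.0000; of x, 246.3761
Δx = A⁻¹·δb where δb = 1/557·5.0000·d; ‖Δx‖ = 0.5529
realised ‖Δx‖/‖x‖ = 0.0022
realised/bound (from unrounded values) ≈ 0.0051


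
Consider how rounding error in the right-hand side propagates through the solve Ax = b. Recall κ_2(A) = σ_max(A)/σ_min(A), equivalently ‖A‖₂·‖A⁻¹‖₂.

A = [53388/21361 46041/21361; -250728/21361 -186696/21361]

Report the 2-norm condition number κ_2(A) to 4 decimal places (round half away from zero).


form AᵀA = [39092688/271441 29308716/271441; 29308716/271441 21995937/271441] with trace 61088625/271441 and determinant 3240000/271441
solving λ² − 61088625/271441·λ + 3240000/271441 = 0 gives λ = 225, 14400/271441
κ = σ_max/σ_min = 15/(120/521) = 65.1250

65.1250


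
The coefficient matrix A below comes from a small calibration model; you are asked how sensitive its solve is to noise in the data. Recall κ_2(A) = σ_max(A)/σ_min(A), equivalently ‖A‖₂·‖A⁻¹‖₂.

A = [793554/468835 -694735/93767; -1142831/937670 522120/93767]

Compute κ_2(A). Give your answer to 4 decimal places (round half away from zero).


228.7000

form AᵀA = [152998979929/35169001156 -169931439810/8792250289; -169931439810/8792250289 755266014625/8792250289] with trace 1888199309/20921476 and determinant 3258025/20921476
char-poly roots: 361/4 and 9025/5230369
κ_2(A) = √(λ_max/λ_min) = √((361/4) / (9025/5230369)) = 228.7000


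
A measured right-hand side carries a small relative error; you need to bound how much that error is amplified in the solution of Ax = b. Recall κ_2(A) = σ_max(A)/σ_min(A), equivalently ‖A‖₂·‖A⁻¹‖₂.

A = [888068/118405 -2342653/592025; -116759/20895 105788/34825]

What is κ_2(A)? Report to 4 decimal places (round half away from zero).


167.1600

AᵀA = [441512914921/5047107849 -392437884352/8411846415; -392437884352/8411846415 348890050049/14019744025]; tr = 49058246794/436601025, det = 7890481/17464041
char-poly roots: 2809/25 and 70225/17464041
σ_max=√(2809/25)=(53/5), σ_min=√(70225/17464041)=(265/4179) → κ = 167.1600


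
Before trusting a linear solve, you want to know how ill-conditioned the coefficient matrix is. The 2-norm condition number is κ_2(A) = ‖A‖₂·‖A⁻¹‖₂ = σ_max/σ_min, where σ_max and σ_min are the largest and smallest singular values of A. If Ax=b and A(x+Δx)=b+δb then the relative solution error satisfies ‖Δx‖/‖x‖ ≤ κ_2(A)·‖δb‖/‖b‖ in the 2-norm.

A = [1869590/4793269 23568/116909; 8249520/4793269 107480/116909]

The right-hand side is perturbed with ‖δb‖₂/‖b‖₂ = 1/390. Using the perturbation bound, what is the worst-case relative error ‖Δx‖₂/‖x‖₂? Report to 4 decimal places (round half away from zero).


M = AᵀA = [42563918500/13667714281 22700509920/13667714281; 22700509920/13667714281 12107401024/13667714281]. tr(M)=189174116/47293129, det(M)=6400/47293129
char-poly roots: 4 and 1600/47293129
κ_2(A) = √(λ_max/λ_min) = √(4 / (1600/47293129)) = 343.8500
bound on ‖Δx‖/‖x‖: κ·ε = 343.8500·1/390 = 0.8817

0.8817


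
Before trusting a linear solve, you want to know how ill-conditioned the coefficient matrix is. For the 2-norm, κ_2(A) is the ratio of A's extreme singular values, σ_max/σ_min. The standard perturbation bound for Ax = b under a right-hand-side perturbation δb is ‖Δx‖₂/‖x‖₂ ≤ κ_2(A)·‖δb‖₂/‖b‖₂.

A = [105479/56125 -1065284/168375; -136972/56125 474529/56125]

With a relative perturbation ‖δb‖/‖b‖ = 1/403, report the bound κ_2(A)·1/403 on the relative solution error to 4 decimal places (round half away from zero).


form AᵀA = [1195485929/126000625 -12294265984/378001875; -12294265984/378001875 126457197889/1134005625] with trace 219546514/1814409 and determinant 366025/1814409
char-poly roots: 121 and 3025/1814409
κ = σ_max/σ_min = 11/(55/1347) = 269.4000
κ_2(A)·‖δb‖/‖b‖ = 0.6685

0.6685


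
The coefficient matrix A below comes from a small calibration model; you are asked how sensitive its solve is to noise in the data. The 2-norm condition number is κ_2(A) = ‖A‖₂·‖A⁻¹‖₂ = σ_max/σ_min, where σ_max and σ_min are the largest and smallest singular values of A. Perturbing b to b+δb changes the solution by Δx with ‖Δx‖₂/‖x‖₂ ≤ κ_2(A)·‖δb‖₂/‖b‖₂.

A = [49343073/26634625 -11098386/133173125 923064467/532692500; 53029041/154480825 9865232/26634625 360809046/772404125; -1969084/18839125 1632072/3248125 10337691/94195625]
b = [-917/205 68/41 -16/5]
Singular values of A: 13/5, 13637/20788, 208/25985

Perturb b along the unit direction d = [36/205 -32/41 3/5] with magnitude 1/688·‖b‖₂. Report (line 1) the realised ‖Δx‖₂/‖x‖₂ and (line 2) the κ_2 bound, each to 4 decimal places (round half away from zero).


from the listed singular values, σ₁ = 13/5, σ_n = 208/25985
κ_2(A) = (13/5) / (208/25985) = 324.8125
bound on ‖Δx‖/‖x‖: κ·ε = 324.8125·1/688 = 0.4721
solve Ax = b  →  x = [330.0238 138.4558 -348.7558]
‖b‖₂ = 5.7446 and ‖x‖₂ = 499.7162
Δx = A⁻¹·δb where δb = 1/688·5.7446·d; ‖Δx‖ = 1.0431
relative error = 0.0021
so the bound overstates the realised error by a factor of ≈ 226.1725 (computed from the unrounded values)

0.0021
0.4721


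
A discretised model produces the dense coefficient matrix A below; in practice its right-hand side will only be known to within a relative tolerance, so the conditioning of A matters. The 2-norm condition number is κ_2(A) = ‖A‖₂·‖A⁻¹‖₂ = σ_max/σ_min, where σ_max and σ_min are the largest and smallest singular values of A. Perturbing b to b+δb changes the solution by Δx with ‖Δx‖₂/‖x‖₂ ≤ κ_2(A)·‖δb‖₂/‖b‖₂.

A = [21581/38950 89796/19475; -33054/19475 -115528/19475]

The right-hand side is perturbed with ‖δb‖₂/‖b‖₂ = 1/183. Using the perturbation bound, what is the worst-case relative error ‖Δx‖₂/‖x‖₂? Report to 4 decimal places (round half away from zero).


0.0714

form AᵀA = [193440289/60684100 7660170/606841; 7660170/606841 856401616/15171025] with trace 2152913/36100 and determinant 4648336/225625
eigenvalues of AᵀA: λ = (tr ± √(tr²−4·det))/2 = 5929/100, 3136/9025
σ_max=√(5929/100)=(77/10), σ_min=√(3136/9025)=(56/95) → κ = 13.0625
κ_2(A)·‖δb‖/‖b‖ = 0.0714


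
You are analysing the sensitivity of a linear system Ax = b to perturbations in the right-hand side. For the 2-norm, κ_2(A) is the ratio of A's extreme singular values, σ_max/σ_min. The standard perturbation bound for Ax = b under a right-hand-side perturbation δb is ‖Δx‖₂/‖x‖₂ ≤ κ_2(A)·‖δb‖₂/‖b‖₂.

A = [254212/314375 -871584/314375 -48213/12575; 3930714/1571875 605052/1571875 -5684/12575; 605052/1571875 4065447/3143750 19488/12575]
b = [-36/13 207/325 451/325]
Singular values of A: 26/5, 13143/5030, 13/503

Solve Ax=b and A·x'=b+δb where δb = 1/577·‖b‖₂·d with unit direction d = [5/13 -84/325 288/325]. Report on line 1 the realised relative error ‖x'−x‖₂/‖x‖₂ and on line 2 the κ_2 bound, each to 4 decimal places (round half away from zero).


σ_max = 26/5, σ_min = 13/503
condition number: (26/5) ÷ (13/503) = 201.2000
κ_2(A)·‖δb‖/‖b‖ = 0.3487
solve Ax = b  →  x = [0.2705 0.4395 0.4615]
2-norm of b is 3.1623; of x, 0.6923
Δx = A⁻¹·δb where δb = 1/577·3.1623·d; ‖Δx‖ = 0.2121
relative error = 0.3063
so the bound overstates the realised error by a factor of ≈ 1.1384 (computed from the unrounded values)

0.3063
0.3487


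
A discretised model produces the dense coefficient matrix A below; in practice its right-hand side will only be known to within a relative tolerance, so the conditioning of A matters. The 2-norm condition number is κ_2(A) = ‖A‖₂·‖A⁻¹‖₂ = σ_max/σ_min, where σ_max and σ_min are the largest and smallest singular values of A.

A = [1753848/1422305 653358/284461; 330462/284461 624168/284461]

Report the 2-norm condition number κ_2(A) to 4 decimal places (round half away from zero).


AᵀA = [6903818244/2405412025 2588834304/481082405; 2588834304/481082405 970823268/96216481]; tr = 107869896/8323225, det = 11664/8323225
eigenvalues of AᵀA: λ = (tr ± √(tr²−4·det))/2 = 324/25, 36/332929
κ_2(A) = √(λ_max/λ_min) = √((324/25) / (36/332929)) = 346.2000

346.2000


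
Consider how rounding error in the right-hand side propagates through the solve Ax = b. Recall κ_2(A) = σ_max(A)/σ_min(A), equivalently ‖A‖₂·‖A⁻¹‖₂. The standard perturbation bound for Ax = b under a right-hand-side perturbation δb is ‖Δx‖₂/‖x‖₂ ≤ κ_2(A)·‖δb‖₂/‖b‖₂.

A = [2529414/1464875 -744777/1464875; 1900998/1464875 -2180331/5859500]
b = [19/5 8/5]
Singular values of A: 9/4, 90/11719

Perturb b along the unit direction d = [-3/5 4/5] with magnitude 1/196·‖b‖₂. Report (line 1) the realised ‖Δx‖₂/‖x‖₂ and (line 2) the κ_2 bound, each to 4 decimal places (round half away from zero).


0.0210
1.4948

largest singular value 9/4, smallest 90/11719
κ_2(A) = (9/4) / (90/11719) = 292.9750
perturbation bound = 292.9750·1/196 = 1.4948
solve Ax = b  →  x = [-34.7524 -125.5004]
‖b‖ = 4.1231, ‖x‖ = 130.2232
re-solving with b+δb shifts x by Δx of norm 2.7392
dividing the unrounded norms, ‖Δx‖/‖x‖ = 0.0210
realised/bound (from unrounded values) ≈ 0.0141


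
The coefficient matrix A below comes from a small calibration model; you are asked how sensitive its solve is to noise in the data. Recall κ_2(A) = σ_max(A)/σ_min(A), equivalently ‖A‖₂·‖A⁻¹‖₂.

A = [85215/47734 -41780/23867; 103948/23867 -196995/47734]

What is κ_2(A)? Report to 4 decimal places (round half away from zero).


form AᵀA = [50482343041/2278534756 -12018759480/569633689; -12018759480/569633689 45789303625/2278534756] with trace 57236413/1354658 and determinant 714025/10837264
eigenvalues of AᵀA: λ = (tr ± √(tr²−4·det))/2 = 169/4, 4225/2709316
σ_max=√(169/4)=(13/2), σ_min=√(4225/2709316)=(65/1646) → κ = 164.6000

164.6000


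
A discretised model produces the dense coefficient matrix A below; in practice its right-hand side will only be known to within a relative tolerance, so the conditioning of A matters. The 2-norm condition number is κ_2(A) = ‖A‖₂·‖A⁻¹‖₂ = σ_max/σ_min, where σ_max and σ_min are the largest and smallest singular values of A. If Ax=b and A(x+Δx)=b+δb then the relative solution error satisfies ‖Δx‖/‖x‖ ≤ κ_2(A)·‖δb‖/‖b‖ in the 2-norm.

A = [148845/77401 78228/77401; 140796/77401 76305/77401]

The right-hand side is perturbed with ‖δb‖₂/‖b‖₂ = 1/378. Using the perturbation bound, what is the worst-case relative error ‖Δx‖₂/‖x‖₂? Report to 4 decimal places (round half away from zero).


0.4153

form AᵀA = [49914801/7123561 26619840/7123561; 26619840/7123561 14199849/7123561] with trace 221850/24649 and determinant 81/24649
eigenvalues of AᵀA: λ = (tr ± √(tr²−4·det))/2 = 9, 9/24649
σ_max=√9=3, σ_min=√(9/24649)=(3/157) → κ = 157.0000
worst-case relative error ≤ 157.0000 × 1/378 = 0.4153


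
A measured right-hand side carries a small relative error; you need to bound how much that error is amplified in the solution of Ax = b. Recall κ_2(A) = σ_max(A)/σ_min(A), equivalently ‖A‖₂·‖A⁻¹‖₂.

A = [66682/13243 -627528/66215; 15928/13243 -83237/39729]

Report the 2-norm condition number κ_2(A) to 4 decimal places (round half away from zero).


142.5000

M = AᵀA = [2796068/104329 -78621928/1564935; -78621928/1564935 2211381601/23474025]. tr(M)=9828709/81225, det(M)=58564/81225
λ_max, λ_min = (9828709/81225 ± √96584493163081/6597500625)/2 = 121, 484/81225
κ_2(A) = √(λ_max/λ_min) = √(121 / (484/81225)) = 142.5000


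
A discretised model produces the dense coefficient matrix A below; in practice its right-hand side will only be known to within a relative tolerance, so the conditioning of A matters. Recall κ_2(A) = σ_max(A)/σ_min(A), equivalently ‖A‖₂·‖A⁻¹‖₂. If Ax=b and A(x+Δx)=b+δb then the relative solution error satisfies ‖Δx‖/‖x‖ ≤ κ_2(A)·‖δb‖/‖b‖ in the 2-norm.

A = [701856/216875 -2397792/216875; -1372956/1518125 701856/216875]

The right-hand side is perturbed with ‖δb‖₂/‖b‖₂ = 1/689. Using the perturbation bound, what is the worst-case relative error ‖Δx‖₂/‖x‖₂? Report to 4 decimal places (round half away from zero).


AᵀA = [41635997712/3687525625 -20390320512/526789375; -20390320512/526789375 9987213312/75255625]; tr = 849615120/5900041, det = 1327104/5900041
solving λ² − 849615120/5900041·λ + 1327104/5900041 = 0 gives λ = 144, 9216/5900041
κ_2(A) = √(λ_max/λ_min) = √(144 / (9216/5900041)) = 303.6250
κ_2(A)·‖δb‖/‖b‖ = 0.4407

0.4407


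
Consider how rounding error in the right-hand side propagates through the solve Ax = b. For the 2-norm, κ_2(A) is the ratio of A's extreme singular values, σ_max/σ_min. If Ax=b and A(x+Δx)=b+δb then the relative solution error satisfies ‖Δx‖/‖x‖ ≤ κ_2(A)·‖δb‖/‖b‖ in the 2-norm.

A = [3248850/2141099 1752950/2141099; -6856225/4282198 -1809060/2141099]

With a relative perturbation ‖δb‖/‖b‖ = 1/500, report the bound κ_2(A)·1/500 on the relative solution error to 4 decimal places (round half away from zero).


form AᵀA = [106097415625/21804066244 14145936750/5451016561; 14145936750/5451016561 7545222100/5451016561] with trace 471551225/75446596 and determinant 15625/18861649
char-poly roots: 25/4 and 2500/18861649
κ = σ_max/σ_min = (5/2)/(50/4343) = 217.1500
worst-case relative error ≤ 217.1500 × 1/500 = 0.4343

0.4343


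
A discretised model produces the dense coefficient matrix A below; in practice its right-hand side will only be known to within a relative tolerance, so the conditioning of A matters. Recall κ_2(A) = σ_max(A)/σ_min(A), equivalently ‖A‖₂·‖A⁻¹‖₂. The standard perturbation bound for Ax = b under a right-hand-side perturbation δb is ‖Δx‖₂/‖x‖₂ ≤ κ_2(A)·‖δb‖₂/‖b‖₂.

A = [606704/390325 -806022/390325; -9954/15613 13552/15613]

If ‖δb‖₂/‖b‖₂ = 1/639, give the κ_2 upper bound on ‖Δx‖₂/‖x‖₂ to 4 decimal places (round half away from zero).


AᵀA = [2544473764/901500625 -3392468352/901500625; -3392468352/901500625 4523413636/901500625]; tr = 282715496/36060025, det = 38416/36060025
λ_max, λ_min = (282715496/36060025 ± √79922510550844416/1300325403000625)/2 = 196/25, 196/1442401
σ_max=√(196/25)=(14/5), σ_min=√(196/1442401)=(14/1201) → κ = 240.2000
worst-case relative error ≤ 240.2000 × 1/639 = 0.3759

0.3759


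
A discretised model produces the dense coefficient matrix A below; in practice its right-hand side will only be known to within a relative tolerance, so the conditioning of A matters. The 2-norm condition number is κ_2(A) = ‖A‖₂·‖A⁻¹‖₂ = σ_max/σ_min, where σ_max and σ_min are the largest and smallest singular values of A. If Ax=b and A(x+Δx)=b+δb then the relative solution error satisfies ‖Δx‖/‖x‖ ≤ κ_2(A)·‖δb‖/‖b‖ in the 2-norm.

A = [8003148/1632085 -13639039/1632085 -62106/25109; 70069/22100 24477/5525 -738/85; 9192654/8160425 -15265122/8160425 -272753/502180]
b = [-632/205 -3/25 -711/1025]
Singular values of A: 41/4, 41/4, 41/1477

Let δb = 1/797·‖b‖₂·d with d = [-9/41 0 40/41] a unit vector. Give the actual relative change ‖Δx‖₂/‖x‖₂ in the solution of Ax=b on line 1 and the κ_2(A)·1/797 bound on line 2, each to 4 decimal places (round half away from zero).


largest singular value 41/4, smallest 41/1477
condition number: (41/4) ÷ (41/1477) = 369.2500
κ_2(A)·‖δb‖/‖b‖ = 0.4633
solve Ax = b  →  x = [-0.1549 0.2525 0.0861]
‖b‖₂ = 3.1623 and ‖x‖₂ = 0.3085
Δx = A⁻¹·δb where δb = 1/797·3.1623·d; ‖Δx‖ = 0.1429
dividing the unrounded norms, ‖Δx‖/‖x‖ = 0.4633
tightness: 0.4633 against a bound of 0.4633; the bound is attained (ratio 1)

0.4633
0.4633


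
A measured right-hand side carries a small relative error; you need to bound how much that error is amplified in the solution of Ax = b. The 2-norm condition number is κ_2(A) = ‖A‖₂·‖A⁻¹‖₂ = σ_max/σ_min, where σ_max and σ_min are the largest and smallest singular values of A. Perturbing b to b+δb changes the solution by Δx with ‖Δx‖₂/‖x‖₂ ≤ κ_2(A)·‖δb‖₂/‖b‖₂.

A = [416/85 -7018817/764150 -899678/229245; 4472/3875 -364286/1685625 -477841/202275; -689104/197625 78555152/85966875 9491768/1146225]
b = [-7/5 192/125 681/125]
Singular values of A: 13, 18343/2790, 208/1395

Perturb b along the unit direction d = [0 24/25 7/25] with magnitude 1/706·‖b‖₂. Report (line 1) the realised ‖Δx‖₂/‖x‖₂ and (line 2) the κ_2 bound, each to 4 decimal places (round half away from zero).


0.0028
0.1235

σ_max = 13, σ_min = 208/1395
condition number: 13 ÷ (208/1395) = 87.1875
perturbation bound = 87.1875·1/706 = 0.1235
solve Ax = b  →  x = [17.6083 6.3867 7.3677]
‖b‖₂ = 5.8310 and ‖x‖₂ = 20.1277
re-solving with b+δb shifts x by Δx of norm 0.0554
dividing the unrounded norms, ‖Δx‖/‖x‖ = 0.0028
realised/bound (from unrounded values) ≈ 0.0223


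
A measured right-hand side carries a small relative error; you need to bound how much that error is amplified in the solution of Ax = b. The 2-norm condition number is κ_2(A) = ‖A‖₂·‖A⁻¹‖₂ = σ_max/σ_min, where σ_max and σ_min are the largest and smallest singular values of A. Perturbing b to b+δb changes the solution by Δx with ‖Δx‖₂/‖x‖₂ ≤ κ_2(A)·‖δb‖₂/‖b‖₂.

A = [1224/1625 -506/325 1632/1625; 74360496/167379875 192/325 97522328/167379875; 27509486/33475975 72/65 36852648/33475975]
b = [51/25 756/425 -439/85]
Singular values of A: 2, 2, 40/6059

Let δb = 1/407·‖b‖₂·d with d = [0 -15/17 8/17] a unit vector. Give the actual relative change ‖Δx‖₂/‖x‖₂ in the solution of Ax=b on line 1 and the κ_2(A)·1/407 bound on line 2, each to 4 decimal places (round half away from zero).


0.0036
0.7443

largest singular value 2, smallest 40/6059
condition number: 2 ÷ (40/6059) = 302.9500
worst-case relative error ≤ 302.9500 × 1/407 = 0.7443
solve Ax = b  →  x = [484.2354 -1.9615 -364.1862]
‖b‖₂ = 5.8310 and ‖x‖₂ = 605.9037
Δx = A⁻¹·δb where δb = 1/407·5.8310·d; ‖Δx‖ = 2.1701
relative error = 0.0036
so the bound overstates the realised error by a factor of ≈ 207.8233 (computed from the unrounded values)


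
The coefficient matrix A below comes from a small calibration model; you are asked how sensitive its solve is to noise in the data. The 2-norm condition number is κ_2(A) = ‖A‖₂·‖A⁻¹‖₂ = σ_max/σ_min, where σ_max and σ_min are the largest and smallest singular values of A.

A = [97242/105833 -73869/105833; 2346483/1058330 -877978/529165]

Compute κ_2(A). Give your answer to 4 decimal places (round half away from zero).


390.7680

form AᵀA = [38175048081/6627588100 -7157748273/1656897025; -7157748273/1656897025 5368408861/1656897025] with trace 2385947341/265103524 and determinant 140625/265103524
λ_max, λ_min = (2385947341/265103524 ± √5692595593292720281/70279878437218576)/2 = 9, 15625/265103524
κ_2(A) = √(λ_max/λ_min) = √(9 / (15625/265103524)) = 390.7680


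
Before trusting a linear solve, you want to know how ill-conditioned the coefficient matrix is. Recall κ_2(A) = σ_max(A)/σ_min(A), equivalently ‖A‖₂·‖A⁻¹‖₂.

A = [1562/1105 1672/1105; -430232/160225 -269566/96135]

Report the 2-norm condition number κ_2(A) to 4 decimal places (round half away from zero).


195.0000

M = AᵀA = [817983716/88830625 515301248/53298375; 515301248/53298375 324656068/31979025]. tr(M)=18404584/950625, det(M)=234256/23765625
solving λ² − 18404584/950625·λ + 234256/23765625 = 0 gives λ = 484/25, 484/950625
so κ_2 = √((484/25) / (484/950625)) = 195.0000


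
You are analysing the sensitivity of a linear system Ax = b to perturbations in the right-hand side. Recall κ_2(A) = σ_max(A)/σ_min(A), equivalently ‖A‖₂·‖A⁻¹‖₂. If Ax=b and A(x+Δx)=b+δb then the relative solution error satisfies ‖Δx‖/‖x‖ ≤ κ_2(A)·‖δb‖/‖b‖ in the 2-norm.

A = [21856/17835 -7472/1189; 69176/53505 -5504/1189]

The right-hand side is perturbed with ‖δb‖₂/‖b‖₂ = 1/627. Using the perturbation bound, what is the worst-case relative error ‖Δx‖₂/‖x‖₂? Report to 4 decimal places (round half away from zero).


form AᵀA = [363379264/114511401 -174133760/12723489; -174133760/12723489 86124800/1413721] with trace 4366144/68121 and determinant 409600/68121
λ_max, λ_min = (4366144/68121 ± √18951603982336/4640470641)/2 = 64, 6400/68121
so κ_2 = √(64 / (6400/68121)) = 26.1000
κ_2(A)·‖δb‖/‖b‖ = 0.0416

0.0416


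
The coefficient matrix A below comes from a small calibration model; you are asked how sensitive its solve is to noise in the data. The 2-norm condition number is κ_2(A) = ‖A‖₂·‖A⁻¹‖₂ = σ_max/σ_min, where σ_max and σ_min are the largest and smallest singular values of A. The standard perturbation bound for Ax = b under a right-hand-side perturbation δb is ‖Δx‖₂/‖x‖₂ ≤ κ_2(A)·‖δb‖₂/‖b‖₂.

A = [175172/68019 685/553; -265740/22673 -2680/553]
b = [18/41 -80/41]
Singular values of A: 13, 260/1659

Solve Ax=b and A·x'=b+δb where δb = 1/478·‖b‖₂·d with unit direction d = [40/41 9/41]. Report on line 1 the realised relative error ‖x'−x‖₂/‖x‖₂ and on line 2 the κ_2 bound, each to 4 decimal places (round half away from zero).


0.1735
0.1735

σ_max = 13, σ_min = 260/1659
κ_2(A) = 13 / (260/1659) = 82.9500
perturbation bound = 82.9500·1/478 = 0.1735
solve Ax = b  →  x = [0.1420 0.0592]
2-norm of b is 2.0000; of x, 0.1538
Δx = A⁻¹·δb where δb = 1/478·2.0000·d; ‖Δx‖ = 0.0267
dividing the unrounded norms, ‖Δx‖/‖x‖ = 0.1735
realised/bound = 1 exactly: the bound is attained for this b and d


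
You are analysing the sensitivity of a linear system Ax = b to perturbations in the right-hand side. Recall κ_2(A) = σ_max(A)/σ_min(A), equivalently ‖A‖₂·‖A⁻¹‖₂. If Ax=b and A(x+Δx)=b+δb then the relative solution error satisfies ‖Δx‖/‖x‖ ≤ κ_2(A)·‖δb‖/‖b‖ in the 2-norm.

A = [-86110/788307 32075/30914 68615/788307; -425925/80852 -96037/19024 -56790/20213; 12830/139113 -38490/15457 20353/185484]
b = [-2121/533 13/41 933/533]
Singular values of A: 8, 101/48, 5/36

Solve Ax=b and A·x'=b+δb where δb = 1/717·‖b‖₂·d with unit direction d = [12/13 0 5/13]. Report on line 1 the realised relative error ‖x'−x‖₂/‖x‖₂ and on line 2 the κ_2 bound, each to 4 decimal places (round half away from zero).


from the listed singular values, σ₁ = 8, σ_n = 5/36
κ = σ_max/σ_min = 8/(5/36) = 57.6000
bound on ‖Δx‖/‖x‖: κ·ε = 57.6000·1/717 = 0.0803
solve Ax = b  →  x = [10.9524 -1.1186 -18.6387]
2-norm of b is 4.3589; of x, 21.6474
re-solving with b+δb shifts x by Δx of norm 0.0438
realised ‖Δx‖/‖x‖ = 0.0020
realised/bound (from unrounded values) ≈ 0.0252

0.0020
0.0803


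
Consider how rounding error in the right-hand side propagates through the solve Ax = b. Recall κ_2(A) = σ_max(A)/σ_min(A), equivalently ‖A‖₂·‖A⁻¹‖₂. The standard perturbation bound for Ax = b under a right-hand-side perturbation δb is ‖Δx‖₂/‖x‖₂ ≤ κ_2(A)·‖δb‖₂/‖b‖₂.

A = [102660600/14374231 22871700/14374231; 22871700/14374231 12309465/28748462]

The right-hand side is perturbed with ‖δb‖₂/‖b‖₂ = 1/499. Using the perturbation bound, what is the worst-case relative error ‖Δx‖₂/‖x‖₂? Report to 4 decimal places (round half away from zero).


M = AᵀA = [6580793250000/122914049281 1480542320250/122914049281; 1480542320250/122914049281 1334908728225/491656197124]. tr(M)=16453350225/292478404, det(M)=20250000/73119601
char-poly roots: 225/4 and 360000/73119601
κ_2(A) = √(λ_max/λ_min) = √((225/4) / (360000/73119601)) = 106.8875
bound on ‖Δx‖/‖x‖: κ·ε = 106.8875·1/499 = 0.2142

0.2142


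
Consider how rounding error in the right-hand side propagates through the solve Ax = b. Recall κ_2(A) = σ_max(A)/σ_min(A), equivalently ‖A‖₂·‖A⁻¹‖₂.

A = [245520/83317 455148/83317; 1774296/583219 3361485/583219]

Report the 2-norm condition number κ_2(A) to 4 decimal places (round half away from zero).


AᵀA = [7255469376/404452321 13602756600/404452321; 13602756600/404452321 25505834481/404452321]; tr = 113360913/1399489, det = 186624/1399489
eigenvalues of AᵀA: λ = (tr ± √(tr²−4·det))/2 = 81, 2304/1399489
σ_max=√81=9, σ_min=√(2304/1399489)=(48/1183) → κ = 221.8125

221.8125


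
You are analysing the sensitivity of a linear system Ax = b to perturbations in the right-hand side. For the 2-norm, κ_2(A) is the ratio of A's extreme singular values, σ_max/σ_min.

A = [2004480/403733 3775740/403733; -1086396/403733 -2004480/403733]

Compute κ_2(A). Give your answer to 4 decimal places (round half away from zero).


M = AᵀA = [17986838544/564015001 33723371520/564015001; 33723371520/564015001 63232362000/564015001]. tr(M)=281035296/1951609, det(M)=518400/1951609
char-poly roots: 144 and 3600/1951609
κ_2(A) = √(λ_max/λ_min) = √(144 / (3600/1951609)) = 279.4000

279.4000


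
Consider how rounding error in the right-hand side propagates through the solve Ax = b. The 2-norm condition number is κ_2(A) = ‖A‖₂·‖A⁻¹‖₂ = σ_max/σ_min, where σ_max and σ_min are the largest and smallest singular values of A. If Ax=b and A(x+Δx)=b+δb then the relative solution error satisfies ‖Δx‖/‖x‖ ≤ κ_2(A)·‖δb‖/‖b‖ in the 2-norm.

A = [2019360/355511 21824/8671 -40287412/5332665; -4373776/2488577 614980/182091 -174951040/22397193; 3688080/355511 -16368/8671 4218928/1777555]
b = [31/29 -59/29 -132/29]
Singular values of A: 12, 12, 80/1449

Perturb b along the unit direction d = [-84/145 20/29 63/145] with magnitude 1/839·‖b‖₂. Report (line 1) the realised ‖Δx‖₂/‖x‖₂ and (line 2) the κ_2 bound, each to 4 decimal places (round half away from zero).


σ_max = 12, σ_min = 80/1449
κ_2(A) = 12 / (80/1449) = 217.3500
perturbation bound = 217.3500·1/839 = 0.2591
solve Ax = b  →  x = [-6.3776 -66.8449 -27.2059]
2-norm of b is 5.0990; of x, 72.4505
re-solving with b+δb shifts x by Δx of norm 0.1101
dividing the unrounded norms, ‖Δx‖/‖x‖ = 0.0015
so the bound overstates the realised error by a factor of ≈ 170.5045 (computed from the unrounded values)

0.0015
0.2591


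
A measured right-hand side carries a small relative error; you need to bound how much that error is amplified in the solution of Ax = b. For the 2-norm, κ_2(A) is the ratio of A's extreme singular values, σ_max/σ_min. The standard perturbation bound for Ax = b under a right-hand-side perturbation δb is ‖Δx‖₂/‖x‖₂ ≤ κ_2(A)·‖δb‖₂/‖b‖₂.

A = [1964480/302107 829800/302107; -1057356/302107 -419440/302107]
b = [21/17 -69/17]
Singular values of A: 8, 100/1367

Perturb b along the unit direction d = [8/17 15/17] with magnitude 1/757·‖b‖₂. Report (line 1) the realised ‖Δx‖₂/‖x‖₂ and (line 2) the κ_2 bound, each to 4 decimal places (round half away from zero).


0.0019
0.1445

σ_max = 8, σ_min = 100/1367
κ_2(A) = 8 / (100/1367) = 109.3600
κ_2(A)·‖δb‖/‖b‖ = 0.1445
solve Ax = b  →  x = [16.1192 -37.7112]
‖b‖₂ = 4.2426 and ‖x‖₂ = 41.0117
δb = ε·‖b‖·d = [0.0026 0.0049]; solving A·Δx = δb gives ‖Δx‖ = 0.0766
dividing the unrounded norms, ‖Δx‖/‖x‖ = 0.0019
so the bound overstates the realised error by a factor of ≈ 77.3324 (computed from the unrounded values)


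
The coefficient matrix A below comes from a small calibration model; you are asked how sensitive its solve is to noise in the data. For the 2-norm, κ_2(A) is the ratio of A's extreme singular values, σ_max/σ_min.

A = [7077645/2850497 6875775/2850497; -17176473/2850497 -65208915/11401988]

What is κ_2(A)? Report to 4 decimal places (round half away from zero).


241.9520

form AᵀA = [2042155523466/48078894361 7779386663055/192315577444; 7779386663055/192315577444 29636823107025/769262309776] with trace 74091928041/914699536 and determinant 102515625/914699536
solving λ² − 74091928041/914699536·λ + 102515625/914699536 = 0 gives λ = 81, 1265625/914699536
κ = σ_max/σ_min = 9/(1125/30244) = 241.9520


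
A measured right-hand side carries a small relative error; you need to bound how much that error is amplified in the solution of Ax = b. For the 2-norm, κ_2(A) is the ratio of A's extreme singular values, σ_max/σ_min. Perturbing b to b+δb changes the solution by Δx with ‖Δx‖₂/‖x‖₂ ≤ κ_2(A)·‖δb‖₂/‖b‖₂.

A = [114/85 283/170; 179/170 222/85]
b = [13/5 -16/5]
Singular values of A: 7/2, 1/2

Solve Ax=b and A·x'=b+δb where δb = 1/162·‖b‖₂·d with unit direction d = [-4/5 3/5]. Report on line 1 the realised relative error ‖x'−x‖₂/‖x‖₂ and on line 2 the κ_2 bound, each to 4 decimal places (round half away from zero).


0.0064
0.0432

largest singular value 7/2, smallest 1/2
κ = σ_max/σ_min = (7/2)/(1/2) = 7.0000
worst-case relative error ≤ 7.0000 × 1/162 = 0.0432
solve Ax = b  →  x = [6.9244 -4.0168]
‖b‖ = 4.1231, ‖x‖ = 8.0051
re-solving with b+δb shifts x by Δx of norm 0.0509
relative error = 0.0064
tightness: 0.0064 against a bound of 0.0432 (unrounded ratio ≈ 0.1472)


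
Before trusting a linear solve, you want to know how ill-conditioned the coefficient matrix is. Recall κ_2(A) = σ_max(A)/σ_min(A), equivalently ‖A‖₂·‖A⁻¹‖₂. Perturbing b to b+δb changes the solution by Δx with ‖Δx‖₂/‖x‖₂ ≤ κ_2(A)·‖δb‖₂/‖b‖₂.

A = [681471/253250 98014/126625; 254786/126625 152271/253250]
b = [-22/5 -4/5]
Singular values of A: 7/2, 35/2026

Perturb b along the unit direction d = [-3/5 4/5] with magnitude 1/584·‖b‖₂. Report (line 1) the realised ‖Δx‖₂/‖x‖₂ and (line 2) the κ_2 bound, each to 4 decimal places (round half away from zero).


0.0038
0.3469

from the listed singular values, σ₁ = 7/2, σ_n = 35/2026
condition number: (7/2) ÷ (35/2026) = 202.6000
κ_2(A)·‖δb‖/‖b‖ = 0.3469
solve Ax = b  →  x = [-33.5131 110.8206]
‖b‖ = 4.4721, ‖x‖ = 115.7771
δb = ε·‖b‖·d = [-0.0046 0.0061]; solving A·Δx = δb gives ‖Δx‖ = 0.4433
dividing the unrounded norms, ‖Δx‖/‖x‖ = 0.0038
tightness: 0.0038 against a bound of 0.3469 (unrounded ratio ≈ 0.0110)
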